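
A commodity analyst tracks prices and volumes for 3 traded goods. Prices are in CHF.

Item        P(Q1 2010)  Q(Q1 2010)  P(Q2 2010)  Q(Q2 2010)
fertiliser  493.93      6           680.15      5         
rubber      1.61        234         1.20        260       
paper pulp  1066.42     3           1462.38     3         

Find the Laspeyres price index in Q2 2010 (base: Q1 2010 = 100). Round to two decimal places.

133.78

Laspeyres price index uses base-period quantities as weights.
ΣP(Q2 2010)·Q(Q1 2010) = 680.15×6 + 1.20×234 + 1462.38×3 = 4080.9 + 280.8 + 4387.14 = 8748.84
ΣP(Q1 2010)·Q(Q1 2010) = 493.93×6 + 1.61×234 + 1066.42×3 = 2963.58 + 376.74 + 3199.26 = 6539.58
Index = 8748.84 / 6539.58 × 100 = 133.7829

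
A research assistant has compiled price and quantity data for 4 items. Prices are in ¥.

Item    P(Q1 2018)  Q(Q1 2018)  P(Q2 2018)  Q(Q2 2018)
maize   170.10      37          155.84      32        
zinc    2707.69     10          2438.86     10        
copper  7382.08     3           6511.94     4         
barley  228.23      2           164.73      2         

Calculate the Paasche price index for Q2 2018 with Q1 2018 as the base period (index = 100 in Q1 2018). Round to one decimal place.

Paasche price index uses current-period quantities as weights.
ΣP(Q2 2018)·Q(Q2 2018) = 155.84×32 + 2438.86×10 + 6511.94×4 + 164.73×2 = 4986.88 + 24388.6 + 26047.76 + 329.46 = 55752.7
ΣP(Q1 2018)·Q(Q2 2018) = 170.10×32 + 2707.69×10 + 7382.08×4 + 228.23×2 = 5443.2 + 27076.9 + 29528.32 + 456.46 = 62504.88
Index = 55752.7 / 62504.88 × 100 = 89.1974

89.2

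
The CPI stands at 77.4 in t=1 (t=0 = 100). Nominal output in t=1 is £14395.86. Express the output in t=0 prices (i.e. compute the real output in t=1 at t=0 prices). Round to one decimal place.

18599.3

Real = Nominal ÷ (Index/100) = 14395.86 ÷ (77.4/100)
     = 14395.86 ÷ 0.774 = 18599.3023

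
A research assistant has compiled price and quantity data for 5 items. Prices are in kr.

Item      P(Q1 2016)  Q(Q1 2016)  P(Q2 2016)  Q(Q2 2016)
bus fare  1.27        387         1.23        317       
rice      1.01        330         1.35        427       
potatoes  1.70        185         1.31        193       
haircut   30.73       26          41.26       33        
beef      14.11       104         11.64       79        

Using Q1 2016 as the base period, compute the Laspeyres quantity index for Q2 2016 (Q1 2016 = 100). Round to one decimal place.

Laspeyres quantity index uses base-period prices as weights.
ΣP(Q1 2016)·Q(Q2 2016) = 1.27×317 + 1.01×427 + 1.70×193 + 30.73×33 + 14.11×79 = 402.59 + 431.27 + 328.1 + 1014.09 + 1114.69 = 3290.74
ΣP(Q1 2016)·Q(Q1 2016) = 1.27×387 + 1.01×330 + 1.70×185 + 30.73×26 + 14.11×104 = 491.49 + 333.3 + 314.5 + 798.98 + 1467.44 = 3405.71
Index = 3290.74 / 3405.71 × 100 = 96.6242

96.6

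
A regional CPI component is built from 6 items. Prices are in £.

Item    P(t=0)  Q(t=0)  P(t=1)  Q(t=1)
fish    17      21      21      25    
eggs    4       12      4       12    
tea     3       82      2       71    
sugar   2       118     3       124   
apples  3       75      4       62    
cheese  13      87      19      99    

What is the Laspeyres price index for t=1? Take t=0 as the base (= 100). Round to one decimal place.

132.0

Laspeyres price index uses base-period quantities as weights.
ΣP(t=1)·Q(t=0) = 21×21 + 4×12 + 2×82 + 3×118 + 4×75 + 19×87 = 441 + 48 + 164 + 354 + 300 + 1653 = 2960
ΣP(t=0)·Q(t=0) = 17×21 + 4×12 + 3×82 + 2×118 + 3×75 + 13×87 = 357 + 48 + 246 + 236 + 225 + 1131 = 2243
Index = 2960 / 2243 × 100 = 131.9661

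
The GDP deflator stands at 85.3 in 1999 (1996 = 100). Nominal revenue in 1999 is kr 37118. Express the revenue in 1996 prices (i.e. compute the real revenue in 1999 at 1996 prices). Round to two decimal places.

Real = Nominal ÷ (Index/100) = 37118 ÷ (85.3/100)
     = 37118 ÷ 0.853 = 43514.6542

43514.65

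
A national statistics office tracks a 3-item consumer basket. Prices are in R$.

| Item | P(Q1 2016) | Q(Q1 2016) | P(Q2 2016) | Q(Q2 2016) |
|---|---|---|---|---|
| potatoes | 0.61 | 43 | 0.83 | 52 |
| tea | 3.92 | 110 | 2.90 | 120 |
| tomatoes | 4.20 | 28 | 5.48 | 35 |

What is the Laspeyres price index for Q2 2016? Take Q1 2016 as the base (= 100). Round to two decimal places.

88.37

Laspeyres price index uses base-period quantities as weights.
ΣP(Q2 2016)·Q(Q1 2016) = 0.83×43 + 2.90×110 + 5.48×28 = 35.69 + 319 + 153.44 = 508.13
ΣP(Q1 2016)·Q(Q1 2016) = 0.61×43 + 3.92×110 + 4.20×28 = 26.23 + 431.2 + 117.6 = 575.03
Index = 508.13 / 575.03 × 100 = 88.3658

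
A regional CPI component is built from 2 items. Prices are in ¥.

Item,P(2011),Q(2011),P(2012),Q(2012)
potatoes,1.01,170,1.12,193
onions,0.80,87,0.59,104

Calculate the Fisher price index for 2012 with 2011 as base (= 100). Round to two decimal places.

99.98

Laspeyres component (base-period weights):
ΣP(2012)Q(2011) = 1.12×170 + 0.59×87 = 190.4 + 51.33 = 241.73
ΣP(2011)Q(2011) = 1.01×170 + 0.80×87 = 171.7 + 69.6 = 241.3
L = 241.73 / 241.3 × 100 = 100.1782
Paasche component (current-period weights):
ΣP(2012)Q(2012) = 1.12×193 + 0.59×104 = 216.16 + 61.36 = 277.52
ΣP(2011)Q(2012) = 1.01×193 + 0.80×104 = 194.93 + 83.2 = 278.13
P = 277.52 / 278.13 × 100 = 99.7807
Fisher = √(L × P) = √(100.1782 × 99.7807) = 99.9792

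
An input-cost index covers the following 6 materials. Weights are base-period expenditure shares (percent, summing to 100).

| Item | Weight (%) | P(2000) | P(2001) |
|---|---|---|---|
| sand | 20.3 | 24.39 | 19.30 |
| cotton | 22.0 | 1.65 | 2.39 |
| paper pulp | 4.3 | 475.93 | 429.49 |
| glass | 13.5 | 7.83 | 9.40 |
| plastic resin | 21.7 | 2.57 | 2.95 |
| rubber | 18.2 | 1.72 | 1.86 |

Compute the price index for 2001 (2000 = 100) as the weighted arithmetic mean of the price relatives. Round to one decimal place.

112.6

sand: 20.3 × (19.30/24.39) = 20.3 × 0.791308 = 16.0636
cotton: 22.0 × (2.39/1.65) = 22.0 × 1.448485 = 31.8667
paper pulp: 4.3 × (429.49/475.93) = 4.3 × 0.902423 = 3.8804
glass: 13.5 × (9.40/7.83) = 13.5 × 1.200511 = 16.2069
plastic resin: 21.7 × (2.95/2.57) = 21.7 × 1.147860 = 24.9086
rubber: 18.2 × (1.86/1.72) = 18.2 × 1.081395 = 19.6814
Index = Σ wᵢ·(p₁ᵢ/p₀ᵢ) = 16.0636 + 31.8667 + 3.8804 + 16.2069 + 24.9086 + 19.6814 = 112.6075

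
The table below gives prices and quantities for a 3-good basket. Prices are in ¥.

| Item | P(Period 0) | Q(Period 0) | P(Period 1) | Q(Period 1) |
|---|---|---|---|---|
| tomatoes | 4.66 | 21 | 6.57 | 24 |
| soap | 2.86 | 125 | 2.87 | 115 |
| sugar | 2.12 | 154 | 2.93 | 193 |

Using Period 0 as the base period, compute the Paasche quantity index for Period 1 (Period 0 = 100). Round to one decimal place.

111.1

Paasche quantity index uses current-period prices as weights.
ΣP(Period 1)·Q(Period 1) = 6.57×24 + 2.87×115 + 2.93×193 = 157.68 + 330.05 + 565.49 = 1053.22
ΣP(Period 1)·Q(Period 0) = 6.57×21 + 2.87×125 + 2.93×154 = 137.97 + 358.75 + 451.22 = 947.94
Index = 1053.22 / 947.94 × 100 = 111.1062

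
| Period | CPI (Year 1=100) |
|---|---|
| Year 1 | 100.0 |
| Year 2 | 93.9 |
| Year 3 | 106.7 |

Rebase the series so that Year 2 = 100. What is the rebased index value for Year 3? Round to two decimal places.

113.63

Rebased(Year 3) = 106.7 / 93.9 × 100 = 113.6315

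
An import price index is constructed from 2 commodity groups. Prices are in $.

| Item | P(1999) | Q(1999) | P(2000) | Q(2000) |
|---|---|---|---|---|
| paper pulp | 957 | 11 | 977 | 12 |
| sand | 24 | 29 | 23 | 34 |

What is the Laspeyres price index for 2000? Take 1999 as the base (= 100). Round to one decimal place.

101.7

Laspeyres price index uses base-period quantities as weights.
ΣP(2000)·Q(1999) = 977×11 + 23×29 = 10747 + 667 = 11414
ΣP(1999)·Q(1999) = 957×11 + 24×29 = 10527 + 696 = 11223
Index = 11414 / 11223 × 100 = 101.7019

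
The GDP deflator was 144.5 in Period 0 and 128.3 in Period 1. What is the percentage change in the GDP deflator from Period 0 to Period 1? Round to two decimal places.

Change = (128.3 − 144.5) / 144.5 × 100
       = -16.2 / 144.5 × 100 = -11.2111%

-11.21%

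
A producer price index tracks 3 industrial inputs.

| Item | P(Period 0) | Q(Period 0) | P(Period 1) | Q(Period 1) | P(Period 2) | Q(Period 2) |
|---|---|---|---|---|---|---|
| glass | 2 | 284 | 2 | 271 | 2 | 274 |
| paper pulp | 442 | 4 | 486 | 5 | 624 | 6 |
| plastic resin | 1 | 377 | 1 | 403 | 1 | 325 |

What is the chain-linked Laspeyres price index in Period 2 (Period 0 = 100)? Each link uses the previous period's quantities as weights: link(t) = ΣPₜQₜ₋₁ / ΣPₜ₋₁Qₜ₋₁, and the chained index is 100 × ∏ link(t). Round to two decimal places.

Link Period 0→Period 1:
ΣP(Period 1)Q(Period 0) = 2×284 + 486×4 + 1×377 = 568 + 1944 + 377 = 2889
ΣP(Period 0)Q(Period 0) = 2×284 + 442×4 + 1×377 = 568 + 1768 + 377 = 2713
link = 2889/2713 = 1.064873
Link Period 1→Period 2:
ΣP(Period 2)Q(Period 1) = 2×271 + 624×5 + 1×403 = 542 + 3120 + 403 = 4065
ΣP(Period 1)Q(Period 1) = 2×271 + 486×5 + 1×403 = 542 + 2430 + 403 = 3375
link = 4065/3375 = 1.204444
Chained index = 100 × 1.064873 × 1.204444 = 128.2580

128.26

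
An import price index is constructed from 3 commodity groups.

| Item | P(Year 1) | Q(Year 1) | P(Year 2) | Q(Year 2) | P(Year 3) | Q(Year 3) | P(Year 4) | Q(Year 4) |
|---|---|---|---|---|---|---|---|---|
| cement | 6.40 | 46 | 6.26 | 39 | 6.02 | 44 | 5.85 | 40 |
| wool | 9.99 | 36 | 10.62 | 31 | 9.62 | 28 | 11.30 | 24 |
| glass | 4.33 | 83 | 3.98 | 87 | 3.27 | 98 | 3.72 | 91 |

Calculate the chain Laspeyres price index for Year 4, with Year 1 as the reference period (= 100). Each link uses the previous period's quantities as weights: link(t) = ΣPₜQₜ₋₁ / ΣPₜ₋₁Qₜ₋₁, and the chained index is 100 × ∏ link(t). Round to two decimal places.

96.36

Link Year 1→Year 2:
ΣP(Year 2)Q(Year 1) = 6.26×46 + 10.62×36 + 3.98×83 = 287.96 + 382.32 + 330.34 = 1000.62
ΣP(Year 1)Q(Year 1) = 6.40×46 + 9.99×36 + 4.33×83 = 294.4 + 359.64 + 359.39 = 1013.43
link = 1000.62/1013.43 = 0.987360
Link Year 2→Year 3:
ΣP(Year 3)Q(Year 2) = 6.02×39 + 9.62×31 + 3.27×87 = 234.78 + 298.22 + 284.49 = 817.49
ΣP(Year 2)Q(Year 2) = 6.26×39 + 10.62×31 + 3.98×87 = 244.14 + 329.22 + 346.26 = 919.62
link = 817.49/919.62 = 0.888943
Link Year 3→Year 4:
ΣP(Year 4)Q(Year 3) = 5.85×44 + 11.30×28 + 3.72×98 = 257.4 + 316.4 + 364.56 = 938.36
ΣP(Year 3)Q(Year 3) = 6.02×44 + 9.62×28 + 3.27×98 = 264.88 + 269.36 + 320.46 = 854.7
link = 938.36/854.7 = 1.097882
Chained index = 100 × 0.987360 × 0.888943 × 1.097882 = 96.3619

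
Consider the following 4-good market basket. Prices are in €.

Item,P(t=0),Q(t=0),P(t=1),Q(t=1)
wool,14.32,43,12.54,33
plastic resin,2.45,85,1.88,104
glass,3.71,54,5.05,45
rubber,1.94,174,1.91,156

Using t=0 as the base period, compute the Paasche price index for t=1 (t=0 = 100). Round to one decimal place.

94.8

Paasche price index uses current-period quantities as weights.
ΣP(t=1)·Q(t=1) = 12.54×33 + 1.88×104 + 5.05×45 + 1.91×156 = 413.82 + 195.52 + 227.25 + 297.96 = 1134.55
ΣP(t=0)·Q(t=1) = 14.32×33 + 2.45×104 + 3.71×45 + 1.94×156 = 472.56 + 254.8 + 166.95 + 302.64 = 1196.95
Index = 1134.55 / 1196.95 × 100 = 94.7867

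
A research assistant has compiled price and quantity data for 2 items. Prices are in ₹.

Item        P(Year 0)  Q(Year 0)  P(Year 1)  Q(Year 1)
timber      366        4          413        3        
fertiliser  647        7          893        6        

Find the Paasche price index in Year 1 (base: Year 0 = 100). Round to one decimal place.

132.5

Paasche price index uses current-period quantities as weights.
ΣP(Year 1)·Q(Year 1) = 413×3 + 893×6 = 1239 + 5358 = 6597
ΣP(Year 0)·Q(Year 1) = 366×3 + 647×6 = 1098 + 3882 = 4980
Index = 6597 / 4980 × 100 = 132.4699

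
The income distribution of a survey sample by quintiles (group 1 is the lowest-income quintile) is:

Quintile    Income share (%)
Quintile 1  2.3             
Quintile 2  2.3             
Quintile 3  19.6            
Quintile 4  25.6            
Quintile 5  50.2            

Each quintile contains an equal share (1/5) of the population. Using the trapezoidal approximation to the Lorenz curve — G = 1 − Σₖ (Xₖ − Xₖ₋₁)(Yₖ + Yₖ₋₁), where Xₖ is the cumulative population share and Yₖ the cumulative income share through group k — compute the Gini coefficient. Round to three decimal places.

Cumulative income shares Yₖ: 0.0230, 0.0460, 0.2420, 0.4980, 1.0000
Σ (Xₖ−Xₖ₋₁)(Yₖ+Yₖ₋₁) = (1/5)(0.0230+0.0000) + (1/5)(0.0460+0.0230) + (1/5)(0.2420+0.0460) + (1/5)(0.4980+0.2420) + (1/5)(1.0000+0.4980)
  = 0.0046 + 0.0138 + 0.0576 + 0.1480 + 0.2996 = 0.5236
G = 1 − 0.5236 = 0.4764

0.476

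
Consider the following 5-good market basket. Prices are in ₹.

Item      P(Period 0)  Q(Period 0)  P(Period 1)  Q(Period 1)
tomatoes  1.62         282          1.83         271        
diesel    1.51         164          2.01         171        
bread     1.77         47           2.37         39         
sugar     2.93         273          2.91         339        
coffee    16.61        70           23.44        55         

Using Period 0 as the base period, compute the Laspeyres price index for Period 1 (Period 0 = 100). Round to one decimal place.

Laspeyres price index uses base-period quantities as weights.
ΣP(Period 1)·Q(Period 0) = 1.83×282 + 2.01×164 + 2.37×47 + 2.91×273 + 23.44×70 = 516.06 + 329.64 + 111.39 + 794.43 + 1640.8 = 3392.32
ΣP(Period 0)·Q(Period 0) = 1.62×282 + 1.51×164 + 1.77×47 + 2.93×273 + 16.61×70 = 456.84 + 247.64 + 83.19 + 799.89 + 1162.7 = 2750.26
Index = 3392.32 / 2750.26 × 100 = 123.3454

123.3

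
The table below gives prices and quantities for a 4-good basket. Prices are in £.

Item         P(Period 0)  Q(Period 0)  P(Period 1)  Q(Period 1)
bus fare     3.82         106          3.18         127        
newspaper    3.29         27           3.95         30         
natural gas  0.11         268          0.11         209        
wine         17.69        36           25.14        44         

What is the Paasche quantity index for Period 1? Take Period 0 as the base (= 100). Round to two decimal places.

119.83

Paasche quantity index uses current-period prices as weights.
ΣP(Period 1)·Q(Period 1) = 3.18×127 + 3.95×30 + 0.11×209 + 25.14×44 = 403.86 + 118.5 + 22.99 + 1106.16 = 1651.51
ΣP(Period 1)·Q(Period 0) = 3.18×106 + 3.95×27 + 0.11×268 + 25.14×36 = 337.08 + 106.65 + 29.48 + 905.04 = 1378.25
Index = 1651.51 / 1378.25 × 100 = 119.8266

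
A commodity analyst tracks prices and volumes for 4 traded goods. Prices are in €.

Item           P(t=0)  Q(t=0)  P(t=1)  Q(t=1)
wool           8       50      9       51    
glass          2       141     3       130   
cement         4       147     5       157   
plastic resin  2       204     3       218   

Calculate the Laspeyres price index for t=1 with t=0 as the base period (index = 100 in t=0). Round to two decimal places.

Laspeyres price index uses base-period quantities as weights.
ΣP(t=1)·Q(t=0) = 9×50 + 3×141 + 5×147 + 3×204 = 450 + 423 + 735 + 612 = 2220
ΣP(t=0)·Q(t=0) = 8×50 + 2×141 + 4×147 + 2×204 = 400 + 282 + 588 + 408 = 1678
Index = 2220 / 1678 × 100 = 132.3004

132.30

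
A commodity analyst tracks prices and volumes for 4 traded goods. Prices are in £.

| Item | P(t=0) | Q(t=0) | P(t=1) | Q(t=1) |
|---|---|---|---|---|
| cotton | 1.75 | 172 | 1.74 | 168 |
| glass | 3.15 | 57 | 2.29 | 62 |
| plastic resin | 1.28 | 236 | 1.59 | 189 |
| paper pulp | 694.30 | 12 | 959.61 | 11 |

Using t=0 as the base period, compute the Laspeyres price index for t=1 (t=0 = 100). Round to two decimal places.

135.18

Laspeyres price index uses base-period quantities as weights.
ΣP(t=1)·Q(t=0) = 1.74×172 + 2.29×57 + 1.59×236 + 959.61×12 = 299.28 + 130.53 + 375.24 + 11515.32 = 12320.37
ΣP(t=0)·Q(t=0) = 1.75×172 + 3.15×57 + 1.28×236 + 694.30×12 = 301 + 179.55 + 302.08 + 8331.6 = 9114.23
Index = 12320.37 / 9114.23 × 100 = 135.1773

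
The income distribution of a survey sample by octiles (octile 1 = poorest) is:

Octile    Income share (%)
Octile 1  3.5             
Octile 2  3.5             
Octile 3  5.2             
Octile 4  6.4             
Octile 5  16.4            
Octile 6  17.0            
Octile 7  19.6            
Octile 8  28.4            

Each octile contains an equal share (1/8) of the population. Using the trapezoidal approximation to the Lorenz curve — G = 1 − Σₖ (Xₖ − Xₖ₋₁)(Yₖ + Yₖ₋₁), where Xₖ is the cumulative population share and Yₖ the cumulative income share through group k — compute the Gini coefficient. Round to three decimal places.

0.375

Cumulative income shares Yₖ: 0.0350, 0.0700, 0.1220, 0.1860, 0.3500, 0.5200, 0.7160, 1.0000
Σ (Xₖ−Xₖ₋₁)(Yₖ+Yₖ₋₁) = (1/8)(0.0350+0.0000) + (1/8)(0.0700+0.0350) + (1/8)(0.1220+0.0700) + (1/8)(0.1860+0.1220) + (1/8)(0.3500+0.1860) + (1/8)(0.5200+0.3500) + (1/8)(0.7160+0.5200) + (1/8)(1.0000+0.7160)
  = 0.0044 + 0.0131 + 0.0240 + 0.0385 + 0.0670 + 0.1087 + 0.1545 + 0.2145 = 0.6248
G = 1 − 0.6248 = 0.3752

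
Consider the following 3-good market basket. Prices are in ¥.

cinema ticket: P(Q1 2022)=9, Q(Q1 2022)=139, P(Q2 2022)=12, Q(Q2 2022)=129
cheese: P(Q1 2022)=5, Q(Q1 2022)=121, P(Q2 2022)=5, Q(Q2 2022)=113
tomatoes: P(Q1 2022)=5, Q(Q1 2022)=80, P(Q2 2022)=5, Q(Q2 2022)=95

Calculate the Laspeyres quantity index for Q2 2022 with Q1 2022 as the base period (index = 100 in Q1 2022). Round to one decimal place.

Laspeyres quantity index uses base-period prices as weights.
ΣP(Q1 2022)·Q(Q2 2022) = 9×129 + 5×113 + 5×95 = 1161 + 565 + 475 = 2201
ΣP(Q1 2022)·Q(Q1 2022) = 9×139 + 5×121 + 5×80 = 1251 + 605 + 400 = 2256
Index = 2201 / 2256 × 100 = 97.5621

97.6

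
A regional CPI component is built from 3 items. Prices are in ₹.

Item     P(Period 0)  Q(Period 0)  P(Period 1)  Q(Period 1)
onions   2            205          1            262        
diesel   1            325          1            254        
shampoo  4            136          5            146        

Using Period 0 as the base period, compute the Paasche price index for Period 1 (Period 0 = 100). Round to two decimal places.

Paasche price index uses current-period quantities as weights.
ΣP(Period 1)·Q(Period 1) = 1×262 + 1×254 + 5×146 = 262 + 254 + 730 = 1246
ΣP(Period 0)·Q(Period 1) = 2×262 + 1×254 + 4×146 = 524 + 254 + 584 = 1362
Index = 1246 / 1362 × 100 = 91.4831

91.48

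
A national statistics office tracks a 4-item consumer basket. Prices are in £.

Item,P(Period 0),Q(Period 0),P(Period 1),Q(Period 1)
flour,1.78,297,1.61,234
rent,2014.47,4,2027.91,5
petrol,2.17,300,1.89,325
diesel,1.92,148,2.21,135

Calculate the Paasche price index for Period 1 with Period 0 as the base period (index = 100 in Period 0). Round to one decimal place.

Paasche price index uses current-period quantities as weights.
ΣP(Period 1)·Q(Period 1) = 1.61×234 + 2027.91×5 + 1.89×325 + 2.21×135 = 376.74 + 10139.55 + 614.25 + 298.35 = 11428.89
ΣP(Period 0)·Q(Period 1) = 1.78×234 + 2014.47×5 + 2.17×325 + 1.92×135 = 416.52 + 10072.35 + 705.25 + 259.2 = 11453.32
Index = 11428.89 / 11453.32 × 100 = 99.7867

99.8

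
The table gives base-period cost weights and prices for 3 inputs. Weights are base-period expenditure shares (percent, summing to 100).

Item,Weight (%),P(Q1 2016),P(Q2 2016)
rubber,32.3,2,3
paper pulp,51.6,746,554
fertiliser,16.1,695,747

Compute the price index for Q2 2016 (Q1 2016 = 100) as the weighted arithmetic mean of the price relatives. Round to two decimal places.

104.07

rubber: 32.3 × (3/2) = 32.3 × 1.500000 = 48.4500
paper pulp: 51.6 × (554/746) = 51.6 × 0.742627 = 38.3196
fertiliser: 16.1 × (747/695) = 16.1 × 1.074820 = 17.3046
Index = Σ wᵢ·(p₁ᵢ/p₀ᵢ) = 48.4500 + 38.3196 + 17.3046 = 104.0742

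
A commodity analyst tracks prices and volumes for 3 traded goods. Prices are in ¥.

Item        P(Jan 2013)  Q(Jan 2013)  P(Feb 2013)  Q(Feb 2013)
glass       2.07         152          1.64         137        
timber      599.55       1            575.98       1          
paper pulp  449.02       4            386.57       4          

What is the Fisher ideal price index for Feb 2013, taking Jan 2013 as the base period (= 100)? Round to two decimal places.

87.55

Laspeyres component (base-period weights):
ΣP(Feb 2013)Q(Jan 2013) = 1.64×152 + 575.98×1 + 386.57×4 = 249.28 + 575.98 + 1546.28 = 2371.54
ΣP(Jan 2013)Q(Jan 2013) = 2.07×152 + 599.55×1 + 449.02×4 = 314.64 + 599.55 + 1796.08 = 2710.27
L = 2371.54 / 2710.27 × 100 = 87.5020
Paasche component (current-period weights):
ΣP(Feb 2013)Q(Feb 2013) = 1.64×137 + 575.98×1 + 386.57×4 = 224.68 + 575.98 + 1546.28 = 2346.94
ΣP(Jan 2013)Q(Feb 2013) = 2.07×137 + 599.55×1 + 449.02×4 = 283.59 + 599.55 + 1796.08 = 2679.22
P = 2346.94 / 2679.22 × 100 = 87.5979
Fisher = √(L × P) = √(87.5020 × 87.5979) = 87.5499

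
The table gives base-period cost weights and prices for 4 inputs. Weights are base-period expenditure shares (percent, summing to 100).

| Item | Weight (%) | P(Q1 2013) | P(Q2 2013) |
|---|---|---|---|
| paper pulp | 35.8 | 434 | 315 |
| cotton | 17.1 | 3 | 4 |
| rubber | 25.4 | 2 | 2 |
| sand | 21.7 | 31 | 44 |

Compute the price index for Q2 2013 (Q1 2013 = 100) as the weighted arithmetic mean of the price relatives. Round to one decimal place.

105.0

paper pulp: 35.8 × (315/434) = 35.8 × 0.725806 = 25.9839
cotton: 17.1 × (4/3) = 17.1 × 1.333333 = 22.8000
rubber: 25.4 × (2/2) = 25.4 × 1.000000 = 25.4000
sand: 21.7 × (44/31) = 21.7 × 1.419355 = 30.8000
Index = Σ wᵢ·(p₁ᵢ/p₀ᵢ) = 25.9839 + 22.8000 + 25.4000 + 30.8000 = 104.9839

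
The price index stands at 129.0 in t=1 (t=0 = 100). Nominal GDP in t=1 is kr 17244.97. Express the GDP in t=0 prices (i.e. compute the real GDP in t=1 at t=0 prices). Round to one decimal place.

Real = Nominal ÷ (Index/100) = 17244.97 ÷ (129.0/100)
     = 17244.97 ÷ 1.290 = 13368.1938

13368.2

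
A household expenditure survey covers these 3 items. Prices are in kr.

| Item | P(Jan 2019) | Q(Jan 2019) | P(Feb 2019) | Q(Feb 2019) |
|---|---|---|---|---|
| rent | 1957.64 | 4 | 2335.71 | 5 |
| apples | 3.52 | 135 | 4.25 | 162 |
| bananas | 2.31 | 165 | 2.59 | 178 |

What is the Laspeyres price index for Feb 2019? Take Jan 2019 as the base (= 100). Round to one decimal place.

119.1

Laspeyres price index uses base-period quantities as weights.
ΣP(Feb 2019)·Q(Jan 2019) = 2335.71×4 + 4.25×135 + 2.59×165 = 9342.84 + 573.75 + 427.35 = 10343.94
ΣP(Jan 2019)·Q(Jan 2019) = 1957.64×4 + 3.52×135 + 2.31×165 = 7830.56 + 475.2 + 381.15 = 8686.91
Index = 10343.94 / 8686.91 × 100 = 119.0750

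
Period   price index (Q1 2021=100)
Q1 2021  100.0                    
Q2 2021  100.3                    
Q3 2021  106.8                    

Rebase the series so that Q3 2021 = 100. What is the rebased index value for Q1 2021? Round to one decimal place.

Rebased(Q1 2021) = 100.0 / 106.8 × 100 = 93.6330

93.6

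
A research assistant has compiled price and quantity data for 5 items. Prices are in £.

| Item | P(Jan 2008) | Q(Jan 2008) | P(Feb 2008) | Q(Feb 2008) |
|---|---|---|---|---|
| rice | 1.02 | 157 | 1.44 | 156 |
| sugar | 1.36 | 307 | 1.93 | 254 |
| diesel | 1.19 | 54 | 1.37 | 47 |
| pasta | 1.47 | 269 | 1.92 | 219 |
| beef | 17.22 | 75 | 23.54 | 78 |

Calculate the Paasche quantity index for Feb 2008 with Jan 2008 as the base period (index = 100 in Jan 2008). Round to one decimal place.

Paasche quantity index uses current-period prices as weights.
ΣP(Feb 2008)·Q(Feb 2008) = 1.44×156 + 1.93×254 + 1.37×47 + 1.92×219 + 23.54×78 = 224.64 + 490.22 + 64.39 + 420.48 + 1836.12 = 3035.85
ΣP(Feb 2008)·Q(Jan 2008) = 1.44×157 + 1.93×307 + 1.37×54 + 1.92×269 + 23.54×75 = 226.08 + 592.51 + 73.98 + 516.48 + 1765.5 = 3174.55
Index = 3035.85 / 3174.55 × 100 = 95.6309

95.6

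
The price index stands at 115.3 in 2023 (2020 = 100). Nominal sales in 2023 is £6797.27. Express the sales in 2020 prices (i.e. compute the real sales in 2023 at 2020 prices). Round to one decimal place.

Real = Nominal ÷ (Index/100) = 6797.27 ÷ (115.3/100)
     = 6797.27 ÷ 1.153 = 5895.2905

5895.3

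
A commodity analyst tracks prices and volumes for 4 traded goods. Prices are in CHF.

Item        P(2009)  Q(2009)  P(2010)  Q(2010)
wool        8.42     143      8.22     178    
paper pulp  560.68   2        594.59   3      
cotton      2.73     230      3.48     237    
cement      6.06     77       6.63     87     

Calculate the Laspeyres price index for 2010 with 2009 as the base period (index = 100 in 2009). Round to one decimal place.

107.5

Laspeyres price index uses base-period quantities as weights.
ΣP(2010)·Q(2009) = 8.22×143 + 594.59×2 + 3.48×230 + 6.63×77 = 1175.46 + 1189.18 + 800.4 + 510.51 = 3675.55
ΣP(2009)·Q(2009) = 8.42×143 + 560.68×2 + 2.73×230 + 6.06×77 = 1204.06 + 1121.36 + 627.9 + 466.62 = 3419.94
Index = 3675.55 / 3419.94 × 100 = 107.4741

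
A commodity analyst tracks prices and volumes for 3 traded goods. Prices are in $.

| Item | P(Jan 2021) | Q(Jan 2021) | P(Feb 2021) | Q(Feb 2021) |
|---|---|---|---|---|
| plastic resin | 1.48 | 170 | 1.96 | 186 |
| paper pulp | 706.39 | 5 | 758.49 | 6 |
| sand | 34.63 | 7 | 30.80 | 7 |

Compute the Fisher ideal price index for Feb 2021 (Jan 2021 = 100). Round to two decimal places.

Laspeyres component (base-period weights):
ΣP(Feb 2021)Q(Jan 2021) = 1.96×170 + 758.49×5 + 30.80×7 = 333.2 + 3792.45 + 215.6 = 4341.25
ΣP(Jan 2021)Q(Jan 2021) = 1.48×170 + 706.39×5 + 34.63×7 = 251.6 + 3531.95 + 242.41 = 4025.96
L = 4341.25 / 4025.96 × 100 = 107.8314
Paasche component (current-period weights):
ΣP(Feb 2021)Q(Feb 2021) = 1.96×186 + 758.49×6 + 30.80×7 = 364.56 + 4550.94 + 215.6 = 5131.1
ΣP(Jan 2021)Q(Feb 2021) = 1.48×186 + 706.39×6 + 34.63×7 = 275.28 + 4238.34 + 242.41 = 4756.03
P = 5131.1 / 4756.03 × 100 = 107.8862
Fisher = √(L × P) = √(107.8314 × 107.8862) = 107.8588

107.86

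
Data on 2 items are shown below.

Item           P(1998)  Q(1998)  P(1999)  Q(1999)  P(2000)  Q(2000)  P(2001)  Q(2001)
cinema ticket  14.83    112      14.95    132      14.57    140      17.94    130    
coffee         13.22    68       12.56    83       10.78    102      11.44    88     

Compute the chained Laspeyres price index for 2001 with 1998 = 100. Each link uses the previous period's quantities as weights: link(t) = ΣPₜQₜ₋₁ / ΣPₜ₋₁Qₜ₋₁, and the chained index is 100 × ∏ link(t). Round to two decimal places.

108.14

Link 1998→1999:
ΣP(1999)Q(1998) = 14.95×112 + 12.56×68 = 1674.4 + 854.08 = 2528.48
ΣP(1998)Q(1998) = 14.83×112 + 13.22×68 = 1660.96 + 898.96 = 2559.92
link = 2528.48/2559.92 = 0.987718
Link 1999→2000:
ΣP(2000)Q(1999) = 14.57×132 + 10.78×83 = 1923.24 + 894.74 = 2817.98
ΣP(1999)Q(1999) = 14.95×132 + 12.56×83 = 1973.4 + 1042.48 = 3015.88
link = 2817.98/3015.88 = 0.934381
Link 2000→2001:
ΣP(2001)Q(2000) = 17.94×140 + 11.44×102 = 2511.6 + 1166.88 = 3678.48
ΣP(2000)Q(2000) = 14.57×140 + 10.78×102 = 2039.8 + 1099.56 = 3139.36
link = 3678.48/3139.36 = 1.171729
Chained index = 100 × 0.987718 × 0.934381 × 1.171729 = 108.1395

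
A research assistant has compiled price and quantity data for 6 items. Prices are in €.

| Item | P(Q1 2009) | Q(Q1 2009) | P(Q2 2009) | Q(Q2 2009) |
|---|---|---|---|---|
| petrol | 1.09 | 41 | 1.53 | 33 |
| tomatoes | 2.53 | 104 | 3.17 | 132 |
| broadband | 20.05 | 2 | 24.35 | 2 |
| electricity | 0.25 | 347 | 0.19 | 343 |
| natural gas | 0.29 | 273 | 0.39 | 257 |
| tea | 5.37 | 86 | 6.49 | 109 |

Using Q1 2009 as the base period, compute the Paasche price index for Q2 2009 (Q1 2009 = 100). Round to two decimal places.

120.32

Paasche price index uses current-period quantities as weights.
ΣP(Q2 2009)·Q(Q2 2009) = 1.53×33 + 3.17×132 + 24.35×2 + 0.19×343 + 0.39×257 + 6.49×109 = 50.49 + 418.44 + 48.7 + 65.17 + 100.23 + 707.41 = 1390.44
ΣP(Q1 2009)·Q(Q2 2009) = 1.09×33 + 2.53×132 + 20.05×2 + 0.25×343 + 0.29×257 + 5.37×109 = 35.97 + 333.96 + 40.1 + 85.75 + 74.53 + 585.33 = 1155.64
Index = 1390.44 / 1155.64 × 100 = 120.3177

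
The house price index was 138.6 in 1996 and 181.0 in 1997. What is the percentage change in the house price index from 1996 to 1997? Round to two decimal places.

Change = (181.0 − 138.6) / 138.6 × 100
       = 42.4 / 138.6 × 100 = 30.5916%

30.59%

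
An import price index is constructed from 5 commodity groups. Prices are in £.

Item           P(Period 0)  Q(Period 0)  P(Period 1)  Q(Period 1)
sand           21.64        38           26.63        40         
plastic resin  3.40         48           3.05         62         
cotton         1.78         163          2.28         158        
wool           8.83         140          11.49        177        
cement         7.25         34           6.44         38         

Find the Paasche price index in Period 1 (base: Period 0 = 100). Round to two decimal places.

Paasche price index uses current-period quantities as weights.
ΣP(Period 1)·Q(Period 1) = 26.63×40 + 3.05×62 + 2.28×158 + 11.49×177 + 6.44×38 = 1065.2 + 189.1 + 360.24 + 2033.73 + 244.72 = 3892.99
ΣP(Period 0)·Q(Period 1) = 21.64×40 + 3.40×62 + 1.78×158 + 8.83×177 + 7.25×38 = 865.6 + 210.8 + 281.24 + 1562.91 + 275.5 = 3196.05
Index = 3892.99 / 3196.05 × 100 = 121.8063

121.81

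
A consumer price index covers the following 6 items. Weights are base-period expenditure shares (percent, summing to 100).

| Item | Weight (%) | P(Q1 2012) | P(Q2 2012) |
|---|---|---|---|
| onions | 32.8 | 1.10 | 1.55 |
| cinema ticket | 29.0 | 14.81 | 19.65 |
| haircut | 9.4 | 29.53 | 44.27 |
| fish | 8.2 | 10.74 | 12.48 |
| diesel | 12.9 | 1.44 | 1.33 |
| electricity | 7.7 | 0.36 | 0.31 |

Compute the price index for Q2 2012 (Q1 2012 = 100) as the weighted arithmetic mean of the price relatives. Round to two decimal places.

onions: 32.8 × (1.55/1.10) = 32.8 × 1.409091 = 46.2182
cinema ticket: 29.0 × (19.65/14.81) = 29.0 × 1.326806 = 38.4774
haircut: 9.4 × (44.27/29.53) = 9.4 × 1.499153 = 14.0920
fish: 8.2 × (12.48/10.74) = 8.2 × 1.162011 = 9.5285
diesel: 12.9 × (1.33/1.44) = 12.9 × 0.923611 = 11.9146
electricity: 7.7 × (0.31/0.36) = 7.7 × 0.861111 = 6.6306
Index = Σ wᵢ·(p₁ᵢ/p₀ᵢ) = 46.2182 + 38.4774 + 14.0920 + 9.5285 + 11.9146 + 6.6306 = 126.8612

126.86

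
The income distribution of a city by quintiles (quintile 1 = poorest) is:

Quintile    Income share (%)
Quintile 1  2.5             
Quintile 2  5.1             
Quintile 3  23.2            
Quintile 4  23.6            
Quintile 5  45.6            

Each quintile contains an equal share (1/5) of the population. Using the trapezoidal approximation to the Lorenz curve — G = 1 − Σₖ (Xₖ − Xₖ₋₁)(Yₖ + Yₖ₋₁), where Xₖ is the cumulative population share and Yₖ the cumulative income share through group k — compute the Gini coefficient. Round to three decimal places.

0.419

Cumulative income shares Yₖ: 0.0250, 0.0760, 0.3080, 0.5440, 1.0000
Σ (Xₖ−Xₖ₋₁)(Yₖ+Yₖ₋₁) = (1/5)(0.0250+0.0000) + (1/5)(0.0760+0.0250) + (1/5)(0.3080+0.0760) + (1/5)(0.5440+0.3080) + (1/5)(1.0000+0.5440)
  = 0.0050 + 0.0202 + 0.0768 + 0.1704 + 0.3088 = 0.5812
G = 1 − 0.5812 = 0.4188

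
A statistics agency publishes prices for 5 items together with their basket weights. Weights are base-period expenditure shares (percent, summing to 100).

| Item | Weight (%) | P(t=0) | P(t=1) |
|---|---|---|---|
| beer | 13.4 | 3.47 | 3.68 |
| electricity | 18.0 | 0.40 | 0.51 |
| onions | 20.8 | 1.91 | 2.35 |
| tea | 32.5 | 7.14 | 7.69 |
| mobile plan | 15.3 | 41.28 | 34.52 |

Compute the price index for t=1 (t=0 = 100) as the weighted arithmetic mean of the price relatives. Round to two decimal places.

beer: 13.4 × (3.68/3.47) = 13.4 × 1.060519 = 14.2110
electricity: 18.0 × (0.51/0.40) = 18.0 × 1.275000 = 22.9500
onions: 20.8 × (2.35/1.91) = 20.8 × 1.230366 = 25.5916
tea: 32.5 × (7.69/7.14) = 32.5 × 1.077031 = 35.0035
mobile plan: 15.3 × (34.52/41.28) = 15.3 × 0.836240 = 12.7945
Index = Σ wᵢ·(p₁ᵢ/p₀ᵢ) = 14.2110 + 22.9500 + 25.5916 + 35.0035 + 12.7945 = 110.5506

110.55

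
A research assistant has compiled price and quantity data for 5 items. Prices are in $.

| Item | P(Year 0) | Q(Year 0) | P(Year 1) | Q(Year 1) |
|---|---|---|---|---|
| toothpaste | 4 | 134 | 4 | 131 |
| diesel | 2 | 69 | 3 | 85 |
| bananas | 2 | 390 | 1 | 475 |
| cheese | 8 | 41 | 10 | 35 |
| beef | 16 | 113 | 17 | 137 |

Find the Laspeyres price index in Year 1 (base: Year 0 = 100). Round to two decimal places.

Laspeyres price index uses base-period quantities as weights.
ΣP(Year 1)·Q(Year 0) = 4×134 + 3×69 + 1×390 + 10×41 + 17×113 = 536 + 207 + 390 + 410 + 1921 = 3464
ΣP(Year 0)·Q(Year 0) = 4×134 + 2×69 + 2×390 + 8×41 + 16×113 = 536 + 138 + 780 + 328 + 1808 = 3590
Index = 3464 / 3590 × 100 = 96.4903

96.49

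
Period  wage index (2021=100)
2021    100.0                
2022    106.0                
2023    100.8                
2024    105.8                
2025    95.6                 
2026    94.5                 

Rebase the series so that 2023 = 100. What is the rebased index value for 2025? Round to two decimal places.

Rebased(2025) = 95.6 / 100.8 × 100 = 94.8413

94.84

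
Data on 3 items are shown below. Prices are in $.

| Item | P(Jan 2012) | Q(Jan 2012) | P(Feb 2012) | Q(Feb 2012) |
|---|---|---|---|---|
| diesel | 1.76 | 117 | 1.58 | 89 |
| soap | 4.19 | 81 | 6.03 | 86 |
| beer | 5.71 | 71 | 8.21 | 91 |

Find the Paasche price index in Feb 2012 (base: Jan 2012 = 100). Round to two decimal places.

Paasche price index uses current-period quantities as weights.
ΣP(Feb 2012)·Q(Feb 2012) = 1.58×89 + 6.03×86 + 8.21×91 = 140.62 + 518.58 + 747.11 = 1406.31
ΣP(Jan 2012)·Q(Feb 2012) = 1.76×89 + 4.19×86 + 5.71×91 = 156.64 + 360.34 + 519.61 = 1036.59
Index = 1406.31 / 1036.59 × 100 = 135.6669

135.67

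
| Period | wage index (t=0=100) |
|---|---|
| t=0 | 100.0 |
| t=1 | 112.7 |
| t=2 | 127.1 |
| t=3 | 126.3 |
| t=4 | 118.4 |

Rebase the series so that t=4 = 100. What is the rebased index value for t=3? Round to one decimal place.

Rebased(t=3) = 126.3 / 118.4 × 100 = 106.6723

106.7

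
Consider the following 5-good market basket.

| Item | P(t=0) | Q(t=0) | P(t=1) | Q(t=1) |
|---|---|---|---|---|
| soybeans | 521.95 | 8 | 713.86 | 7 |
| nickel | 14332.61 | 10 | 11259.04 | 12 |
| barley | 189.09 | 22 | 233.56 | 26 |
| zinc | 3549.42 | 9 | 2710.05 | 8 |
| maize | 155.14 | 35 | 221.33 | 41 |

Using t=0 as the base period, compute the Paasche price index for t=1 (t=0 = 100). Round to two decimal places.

82.17

Paasche price index uses current-period quantities as weights.
ΣP(t=1)·Q(t=1) = 713.86×7 + 11259.04×12 + 233.56×26 + 2710.05×8 + 221.33×41 = 4997.02 + 135108.48 + 6072.56 + 21680.4 + 9074.53 = 176932.99
ΣP(t=0)·Q(t=1) = 521.95×7 + 14332.61×12 + 189.09×26 + 3549.42×8 + 155.14×41 = 3653.65 + 171991.32 + 4916.34 + 28395.36 + 6360.74 = 215317.41
Index = 176932.99 / 215317.41 × 100 = 82.1731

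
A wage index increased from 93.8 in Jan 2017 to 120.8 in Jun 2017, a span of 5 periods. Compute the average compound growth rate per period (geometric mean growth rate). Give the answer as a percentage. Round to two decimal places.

5.19%

Growth factor = (120.8/93.8)^(1/5) = (1.287846)^(1/5) = 1.051896
Growth rate = 1.051896 − 1 = 0.051896 = 5.1896%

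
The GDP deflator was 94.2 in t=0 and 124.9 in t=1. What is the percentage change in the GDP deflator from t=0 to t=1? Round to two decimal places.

32.59%

Change = (124.9 − 94.2) / 94.2 × 100
       = 30.7 / 94.2 × 100 = 32.5902%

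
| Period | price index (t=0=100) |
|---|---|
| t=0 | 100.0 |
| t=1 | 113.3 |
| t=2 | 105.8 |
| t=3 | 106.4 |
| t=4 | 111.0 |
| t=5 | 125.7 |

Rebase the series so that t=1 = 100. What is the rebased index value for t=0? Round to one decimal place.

88.3

Rebased(t=0) = 100.0 / 113.3 × 100 = 88.2613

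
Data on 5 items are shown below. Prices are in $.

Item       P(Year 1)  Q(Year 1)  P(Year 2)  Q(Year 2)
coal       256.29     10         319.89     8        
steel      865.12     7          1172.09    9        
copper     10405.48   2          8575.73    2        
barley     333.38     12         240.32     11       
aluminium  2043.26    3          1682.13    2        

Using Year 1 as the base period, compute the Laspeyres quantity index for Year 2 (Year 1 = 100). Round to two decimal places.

Laspeyres quantity index uses base-period prices as weights.
ΣP(Year 1)·Q(Year 2) = 256.29×8 + 865.12×9 + 10405.48×2 + 333.38×11 + 2043.26×2 = 2050.32 + 7786.08 + 20810.96 + 3667.18 + 4086.52 = 38401.06
ΣP(Year 1)·Q(Year 1) = 256.29×10 + 865.12×7 + 10405.48×2 + 333.38×12 + 2043.26×3 = 2562.9 + 6055.84 + 20810.96 + 4000.56 + 6129.78 = 39560.04
Index = 38401.06 / 39560.04 × 100 = 97.0703

97.07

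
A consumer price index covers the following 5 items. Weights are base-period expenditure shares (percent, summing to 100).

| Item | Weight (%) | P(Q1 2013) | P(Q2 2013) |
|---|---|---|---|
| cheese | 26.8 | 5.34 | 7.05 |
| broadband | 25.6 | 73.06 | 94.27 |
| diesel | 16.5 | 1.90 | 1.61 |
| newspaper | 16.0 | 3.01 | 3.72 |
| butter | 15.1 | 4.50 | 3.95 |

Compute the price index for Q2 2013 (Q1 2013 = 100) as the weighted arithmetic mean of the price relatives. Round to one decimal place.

cheese: 26.8 × (7.05/5.34) = 26.8 × 1.320225 = 35.3820
broadband: 25.6 × (94.27/73.06) = 25.6 × 1.290309 = 33.0319
diesel: 16.5 × (1.61/1.90) = 16.5 × 0.847368 = 13.9816
newspaper: 16.0 × (3.72/3.01) = 16.0 × 1.235880 = 19.7741
butter: 15.1 × (3.95/4.50) = 15.1 × 0.877778 = 13.2544
Index = Σ wᵢ·(p₁ᵢ/p₀ᵢ) = 35.3820 + 33.0319 + 13.9816 + 19.7741 + 13.2544 = 115.4241

115.4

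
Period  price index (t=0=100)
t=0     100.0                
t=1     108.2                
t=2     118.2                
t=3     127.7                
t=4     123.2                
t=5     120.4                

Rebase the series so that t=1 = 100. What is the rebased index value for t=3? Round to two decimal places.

Rebased(t=3) = 127.7 / 108.2 × 100 = 118.0222

118.02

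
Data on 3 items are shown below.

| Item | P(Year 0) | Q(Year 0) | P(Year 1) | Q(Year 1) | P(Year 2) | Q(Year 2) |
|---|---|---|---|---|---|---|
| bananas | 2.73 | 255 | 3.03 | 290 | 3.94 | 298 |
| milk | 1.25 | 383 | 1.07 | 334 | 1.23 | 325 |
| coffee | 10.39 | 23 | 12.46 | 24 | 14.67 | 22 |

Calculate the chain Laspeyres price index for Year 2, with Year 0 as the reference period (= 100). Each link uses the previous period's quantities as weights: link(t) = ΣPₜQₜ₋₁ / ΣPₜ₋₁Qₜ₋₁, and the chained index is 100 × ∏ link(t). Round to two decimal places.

Link Year 0→Year 1:
ΣP(Year 1)Q(Year 0) = 3.03×255 + 1.07×383 + 12.46×23 = 772.65 + 409.81 + 286.58 = 1469.04
ΣP(Year 0)Q(Year 0) = 2.73×255 + 1.25×383 + 10.39×23 = 696.15 + 478.75 + 238.97 = 1413.87
link = 1469.04/1413.87 = 1.039021
Link Year 1→Year 2:
ΣP(Year 2)Q(Year 1) = 3.94×290 + 1.23×334 + 14.67×24 = 1142.6 + 410.82 + 352.08 = 1905.5
ΣP(Year 1)Q(Year 1) = 3.03×290 + 1.07×334 + 12.46×24 = 878.7 + 357.38 + 299.04 = 1535.12
link = 1905.5/1535.12 = 1.241271
Chained index = 100 × 1.039021 × 1.241271 = 128.9706

128.97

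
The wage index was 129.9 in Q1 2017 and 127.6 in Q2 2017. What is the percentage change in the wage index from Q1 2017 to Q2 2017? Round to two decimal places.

-1.77%

Change = (127.6 − 129.9) / 129.9 × 100
       = -2.3 / 129.9 × 100 = -1.7706%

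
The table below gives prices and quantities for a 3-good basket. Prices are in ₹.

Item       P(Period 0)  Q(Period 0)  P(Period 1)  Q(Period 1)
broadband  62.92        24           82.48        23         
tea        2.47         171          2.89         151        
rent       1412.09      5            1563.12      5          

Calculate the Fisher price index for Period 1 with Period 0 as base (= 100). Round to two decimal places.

Laspeyres component (base-period weights):
ΣP(Period 1)Q(Period 0) = 82.48×24 + 2.89×171 + 1563.12×5 = 1979.52 + 494.19 + 7815.6 = 10289.31
ΣP(Period 0)Q(Period 0) = 62.92×24 + 2.47×171 + 1412.09×5 = 1510.08 + 422.37 + 7060.45 = 8992.9
L = 10289.31 / 8992.9 × 100 = 114.4159
Paasche component (current-period weights):
ΣP(Period 1)Q(Period 1) = 82.48×23 + 2.89×151 + 1563.12×5 = 1897.04 + 436.39 + 7815.6 = 10149.03
ΣP(Period 0)Q(Period 1) = 62.92×23 + 2.47×151 + 1412.09×5 = 1447.16 + 372.97 + 7060.45 = 8880.58
P = 10149.03 / 8880.58 × 100 = 114.2834
Fisher = √(L × P) = √(114.4159 × 114.2834) = 114.3497

114.35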